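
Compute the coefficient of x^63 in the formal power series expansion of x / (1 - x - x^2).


Let f(x) = sum_{k>=0} a_k x^k. Multiplying f(x) * (1 - x - x^2) = x and matching coefficients gives a_0 = 0, a_1 = 1, and a_k = a_{k-1} + a_{k-2} for k >= 2. These are the Fibonacci numbers F_k.
Iterating from F_0 = 0, F_1 = 1:
F_0=0, F_1=1, F_2=1, F_3=2, F_4=3, F_5=5, F_6=8, F_7=13, F_8=21, F_9=34, ...
F_63 = 6557470319842.

6557470319842


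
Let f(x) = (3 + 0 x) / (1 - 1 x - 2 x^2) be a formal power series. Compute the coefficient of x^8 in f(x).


Write f(x) = sum_{k>=0} a_k x^k. Multiplying both sides by 1 - 1 x - 2 x^2 gives
(1 - 1 x - 2 x^2) sum_{k>=0} a_k x^k = 3 + 0 x.
Matching coefficients:
 x^0: a_0 = 3
 x^1: a_1 - 1 a_0 = 0  =>  a_1 = 1*3 + 0 = 3
 x^k (k >= 2): a_k = 1 a_{k-1} + 2 a_{k-2}.
Iterating: a_2 = 9, a_3 = 15, a_4 = 33, a_5 = 63, a_6 = 129, a_7 = 255, a_8 = 513.
So the coefficient of x^8 is 513.

513


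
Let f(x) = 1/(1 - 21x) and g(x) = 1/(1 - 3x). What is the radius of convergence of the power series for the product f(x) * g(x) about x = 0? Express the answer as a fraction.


The radius of 1/(1 - 21x) is 1/21 (nearest singularity at x = 1/21), and the radius of 1/(1 - 3x) is 1/3.
The product f(x)*g(x) = 1/((1 - 21x)(1 - 3x)) has singularities at both 1/21 and 1/3, so its radius of convergence is the distance to the nearest one:
min(1/21, 1/3) = 1/21.

1/21


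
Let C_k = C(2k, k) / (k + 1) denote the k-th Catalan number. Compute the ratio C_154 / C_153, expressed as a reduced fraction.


Using C_k = (2k)! / (k! (k+1)!), the ratio C_{k+1}/C_k simplifies to
C_{k+1}/C_k = [(2k+2)! / ((k+1)! (k+2)!)] * [k! (k+1)! / (2k)!]
 = (2k+2)(2k+1) / ((k+1)(k+2)) = 2(2k+1) / (k+2).
For k = 153: 2(2*153 + 1) / (153 + 2) = 614/155 = 614/155.

614/155


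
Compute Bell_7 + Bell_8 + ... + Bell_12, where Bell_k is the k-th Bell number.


Recall Bell_k counts set partitions of a k-set (with Bell_0 = 1 by convention).
Bell_7 through Bell_12: 877, 4140, 21147, 115975, 678570, 4213597
Sum = 877 + 4140 + 21147 + 115975 + 678570 + 4213597 = 5034306.

5034306


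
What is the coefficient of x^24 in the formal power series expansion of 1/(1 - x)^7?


The negative binomial / multiset identity is
1/(1 - x)^r = sum_{k>=0} C(k + r - 1, r - 1) x^k.
Here r = 7 and k = 24, so the coefficient is
C(24 + 6, 6) = C(30, 6)
= 593775

593775


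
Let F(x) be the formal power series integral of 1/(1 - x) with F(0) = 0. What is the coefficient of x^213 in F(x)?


1/(1 - x) = sum_{k>=0} x^k. Integrating termwise and using F(0) = 0 gives
F(x) = sum_{k>=0} x^(k+1) / (k+1) = sum_{m>=1} x^m / m = -ln(1 - x).
So the coefficient of x^213 is 1/213 = 1/213.

1/213


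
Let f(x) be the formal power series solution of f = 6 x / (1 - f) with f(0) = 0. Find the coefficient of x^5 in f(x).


Apply Lagrange inversion: f = 6 x * phi(f) with phi(t) = 1/(1 - t), so
[x^n] f = 6^n * (1/n) [t^(n-1)] phi(t)^n = 6^n * (1/n) [t^(n-1)] (1 - t)^(-n) = 6^n * (1/n) C(2n - 2, n - 1) = 6^n * C_{n-1}.
For n = 5: C_4 = C(8, 4) / 5 = 70/5 = 14.
With the 6^5 = 7776 factor, the coefficient is 7776 * 14 = 108864.

108864


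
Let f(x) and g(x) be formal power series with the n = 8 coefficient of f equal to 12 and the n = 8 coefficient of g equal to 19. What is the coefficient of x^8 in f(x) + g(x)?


Addition of formal power series is termwise.
The coefficient of x^8 in f + g = 12 + 19
= 31

31


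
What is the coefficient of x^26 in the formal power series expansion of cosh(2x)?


The Maclaurin series is cosh(t) = sum_{m>=0} t^(2m) / (2m)!, so substituting t = 2x, only even powers of x are nonzero, with coefficient of x^(2m) equal to 2^(2m) / (2m)!.
For x^26 the coefficient is 2^26/26! = 67108864/403291461126605635584000000 = 8/48076088562799171875.

8/48076088562799171875


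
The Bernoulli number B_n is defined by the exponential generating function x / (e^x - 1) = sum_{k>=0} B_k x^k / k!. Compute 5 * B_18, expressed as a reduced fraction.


Bernoulli numbers can also be computed recursively via B_0 = 1 and sum_{j=0}^{m} C(m+1, j) B_j = 0 for m >= 1. Odd-index Bernoulli numbers vanish for k >= 3.
Computing B_18 = 43867/798, so 5 * B_18 = 5 * 43867/798 = 219335/798.

219335/798


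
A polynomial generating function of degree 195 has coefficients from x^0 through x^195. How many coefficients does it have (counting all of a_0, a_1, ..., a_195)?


A polynomial of degree 195 takes the form a_0 + a_1 x + ... + a_195 x^195.
The number of coefficients is 195 + 1 = 196.

196


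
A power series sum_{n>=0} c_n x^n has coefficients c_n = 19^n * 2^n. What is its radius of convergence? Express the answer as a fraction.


By the root test (Cauchy-Hadamard), the radius is R = 1 / limsup_n |c_n|^(1/n).
Here |c_n|^(1/n) = (19^n * 2^n)^(1/n) = 19 * 2 = 38 for all n.
So R = 1/38 = 1/38.

1/38


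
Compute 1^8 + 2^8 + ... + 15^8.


This power sum has a closed form given by Faulhaber's formula
sum_{k=1}^{m} k^p = (1 / (p + 1)) * sum_{j=0}^{p} C(p + 1, j) B_j m^(p + 1 - j),
but for small m direct computation is fastest:
1 + 256 + 6561 + 65536 + 390625 + 1679616 + 5764801 + 16777216 + 43046721 + 100000000 + 214358881 + 429981696 + 815730721 + 1475789056 + 2562890625 = 5666482312.

5666482312


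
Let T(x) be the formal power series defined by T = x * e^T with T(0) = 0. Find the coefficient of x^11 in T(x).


Apply the Lagrange inversion formula: if T = x * phi(T) with phi(t) = e^t, then
[x^n] T = (1/n) [t^(n-1)] phi(t)^n = (1/n) [t^(n-1)] e^(n t) = (1/n) * n^(n-1) / (n-1)! = n^(n-1) / n!.
When c = 1 this is the Cayley count of rooted labeled trees on n vertices, divided by n!.
For n = 11: 11^10 / 11! = 25937424601/39916800 = 2357947691/3628800.

2357947691/3628800


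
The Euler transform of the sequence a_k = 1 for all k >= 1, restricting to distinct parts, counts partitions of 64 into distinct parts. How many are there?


Partitions of 64 into distinct parts can be computed via generating function.
Product (1+x)(1+x^2)(1+x^3)...
The coefficient of x^64 = 16444

16444


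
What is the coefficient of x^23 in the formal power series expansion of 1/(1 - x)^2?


The negative binomial / multiset identity is
1/(1 - x)^r = sum_{k>=0} C(k + r - 1, r - 1) x^k.
Here r = 2 and k = 23, so the coefficient is
C(23 + 1, 1) = C(24, 1)
= 24

24


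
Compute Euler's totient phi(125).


phi(n) counts integers in [1, n] coprime to n. Using the multiplicative formula phi(n) = n * prod_{p | n} (1 - 1/p):
125 = 5^3, so
phi(125) = 125 * (1 - 1/5) = 100.

100


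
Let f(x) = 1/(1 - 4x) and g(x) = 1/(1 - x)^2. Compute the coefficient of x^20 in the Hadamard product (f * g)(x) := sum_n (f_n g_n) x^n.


f has coefficients f_k = 4^k. For g = 1/(1 - x)^2 the coefficient is g_k = C(k + 1, 1) = k + 1. The Hadamard coefficient is (f * g)_k = 4^k * (k + 1).
For k = 20: 4^20 * 21 = 1099511627776 * 21 = 23089744183296.

23089744183296


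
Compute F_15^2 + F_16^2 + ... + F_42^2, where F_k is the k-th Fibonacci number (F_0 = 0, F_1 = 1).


There is a standard identity sum_{k=0}^{N} F_k^2 = F_N * F_{N+1} (proved inductively from the telescoping relation F_k^2 = F_k F_{k+1} - F_{k-1} F_k). Then
sum_{k=15}^{42} F_k^2 = F_42 F_43 - F_14 F_15.
Computing: F_42 = 267914296, F_43 = 433494437, F_14 = 377, F_15 = 610.
Sum = 267914296 * 433494437 - 377 * 610 = 116139356908541382.

116139356908541382


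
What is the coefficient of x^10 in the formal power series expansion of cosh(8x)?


The Maclaurin series is cosh(t) = sum_{m>=0} t^(2m) / (2m)!, so substituting t = 8x, only even powers of x are nonzero, with coefficient of x^(2m) equal to 8^(2m) / (2m)!.
For x^10 the coefficient is 8^10/10! = 1073741824/3628800 = 4194304/14175.

4194304/14175


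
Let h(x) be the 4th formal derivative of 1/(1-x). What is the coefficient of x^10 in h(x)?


Differentiating 4 times: d^4/dx^4 [1/(1-x)] = 4!/(1-x)^5.
The expansion 1/(1-x)^5 = sum_{k>=0} C(k+4, 4) x^k, so the coefficient of x^n in 4!/(1-x)^5 is 4! * C(n+4, 4).
For n = 10: 24 * C(14, 4) = 24 * 1001 = 24024

24024


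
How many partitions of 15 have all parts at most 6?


Using the generating function (1-x)^(-1)(1-x^2)^(-1)...(1-x^6)^(-1),
the coefficient of x^15 counts these restricted partitions.
Result = 110

110


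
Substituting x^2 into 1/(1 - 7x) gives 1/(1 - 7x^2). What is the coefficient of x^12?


The coefficient of x^(2m) in 1/(1 - 7x^2) is 7^m.
With n = 12 = 2*6, the coefficient is 7^6 = 117649.

117649


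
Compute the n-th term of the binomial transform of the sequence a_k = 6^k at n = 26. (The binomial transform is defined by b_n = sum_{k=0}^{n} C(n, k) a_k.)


With a_k = 6^k, b_n = sum_{k=0}^{n} C(n, k) 6^k = (1 + 6)^n by the binomial theorem.
For n = 26: (1 + 6)^26 = 7^26 = 9387480337647754305649.

9387480337647754305649


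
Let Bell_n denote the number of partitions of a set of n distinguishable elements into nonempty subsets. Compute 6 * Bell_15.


Bell_15 can be computed from the Bell triangle or from Dobinski's identity Bell_n = (1/e) * sum_{k>=0} k^n / k!.
Computing Bell_15 = 1382958545.
Then 6 * 1382958545 = 8297751270.

8297751270


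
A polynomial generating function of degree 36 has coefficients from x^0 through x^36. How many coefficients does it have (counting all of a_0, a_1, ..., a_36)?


A polynomial of degree 36 takes the form a_0 + a_1 x + ... + a_36 x^36.
The number of coefficients is 36 + 1 = 37.

37


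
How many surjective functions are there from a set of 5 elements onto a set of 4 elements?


By inclusion-exclusion on which target elements are missed, the number of surjections from an n-set onto a k-set is
surj(n, k) = sum_{j=0}^{k} (-1)^j C(k, j) (k - j)^n.
Equivalently surj(n, k) = k! * S(n, k), where S(n, k) is the Stirling number of the second kind.
For n = 5, k = 4:
S(5, 4) = 10, so
surj = 4! * 10 = 24 * 10 = 240.

240


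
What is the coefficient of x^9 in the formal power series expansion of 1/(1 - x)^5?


The expansion 1/(1 - x)^r = sum_{k>=0} C(k + r - 1, r - 1) x^k follows from the multiset / negative-binomial theorem (or from repeated differentiation of the geometric series).
For r = 5 and k = 9:
C(13, 4) = 6227020800 / (24 * 362880) = 715.

715


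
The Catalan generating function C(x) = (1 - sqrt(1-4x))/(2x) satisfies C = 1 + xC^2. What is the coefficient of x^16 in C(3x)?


Substituting x -> 3x scales the n-th coefficient by 3^n, so [x^16] C(3x) = 3^16 * C_16.
C_16 = C(2*16, 16)/(17) = 601080390/17 = 35357670.
So 3^16 * 35357670 = 43046721 * 35357670 = 1522031755700070.

1522031755700070


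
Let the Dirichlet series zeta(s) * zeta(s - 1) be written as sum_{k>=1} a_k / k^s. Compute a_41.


Convolution gives a_k = sum_{d | k} d * 1 = sum_{d | k} d = sigma(k), the sum of positive divisors of k.
For k = 41, the divisors are 1, 41, so
sigma(41) = 1 + 41 = 42.

42


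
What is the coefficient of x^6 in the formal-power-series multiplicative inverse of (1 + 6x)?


The inverse is 1/(1 + 6x). Apply the geometric identity 1/(1 - y) = sum_{k>=0} y^k with y = -6x:
1/(1 + 6x) = sum_{k>=0} (-6)^k x^k.
So the coefficient of x^6 is (-6)^6 = 46656.

46656


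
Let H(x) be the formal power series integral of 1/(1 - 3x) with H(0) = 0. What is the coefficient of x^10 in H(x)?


1/(1 - 3x) = sum_{k>=0} 3^k x^k. Integrating termwise with H(0) = 0:
H(x) = sum_{k>=0} 3^k x^(k+1) / (k+1) = sum_{m>=1} 3^(m-1) x^m / m.
For m = 10: 3^9/10 = 19683/10 = 19683/10.

19683/10


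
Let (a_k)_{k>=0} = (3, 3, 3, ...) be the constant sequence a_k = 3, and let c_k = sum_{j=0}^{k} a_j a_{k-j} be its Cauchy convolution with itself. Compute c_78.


Since a_j = 3 for all j >= 0, the convolution sum becomes
c_k = sum_{j=0}^{k} 3 * 3 = 9 * (k + 1).
Equivalently, the generating function of (a_k) is 3/(1 - x) and its square is 9/(1 - x)^2 = sum_{k>=0} 9(k + 1) x^k.
For k = 78: 9 * 79 = 711.

711


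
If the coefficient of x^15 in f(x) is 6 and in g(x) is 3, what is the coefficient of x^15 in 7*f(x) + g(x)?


Scalar multiplication scales coefficients: 7 * 6 = 42.
Then add the g coefficient: 42 + 3
= 45

45


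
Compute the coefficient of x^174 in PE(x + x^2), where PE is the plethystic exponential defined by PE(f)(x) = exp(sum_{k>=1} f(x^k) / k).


With f(x) = x + x^2, the exponent is sum_{k>=1} (x^k + x^(2k)) / k = -ln(1 - x) - ln(1 - x^2). Exponentiating:
PE(x + x^2) = 1 / ((1 - x)(1 - x^2)).
This is the generating function for partitions of n into parts of size 1 or 2. The number of 2's can be any j in 0..87, and the rest are 1's, so
[x^174] = floor(174/2) + 1 = 88.

88


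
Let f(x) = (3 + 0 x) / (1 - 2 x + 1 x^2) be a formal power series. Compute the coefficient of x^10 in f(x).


Write f(x) = sum_{k>=0} a_k x^k. Multiplying both sides by 1 - 2 x + 1 x^2 gives
(1 - 2 x + 1 x^2) sum_{k>=0} a_k x^k = 3 + 0 x.
Matching coefficients:
 x^0: a_0 = 3
 x^1: a_1 - 2 a_0 = 0  =>  a_1 = 2*3 + 0 = 6
 x^k (k >= 2): a_k = 2 a_{k-1} - 1 a_{k-2}.
Iterating: a_2 = 9, a_3 = 12, a_4 = 15, a_5 = 18, a_6 = 21, a_7 = 24, a_8 = 27, a_9 = 30, a_10 = 33.
So the coefficient of x^10 is 33.

33


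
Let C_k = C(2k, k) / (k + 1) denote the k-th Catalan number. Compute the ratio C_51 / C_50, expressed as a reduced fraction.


Using C_k = (2k)! / (k! (k+1)!), the ratio C_{k+1}/C_k simplifies to
C_{k+1}/C_k = [(2k+2)! / ((k+1)! (k+2)!)] * [k! (k+1)! / (2k)!]
 = (2k+2)(2k+1) / ((k+1)(k+2)) = 2(2k+1) / (k+2).
For k = 50: 2(2*50 + 1) / (50 + 2) = 202/52 = 101/26.

101/26


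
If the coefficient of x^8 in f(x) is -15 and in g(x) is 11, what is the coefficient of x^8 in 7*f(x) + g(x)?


Scalar multiplication scales coefficients: 7 * -15 = -105.
Then add the g coefficient: -105 + 11
= -94

-94


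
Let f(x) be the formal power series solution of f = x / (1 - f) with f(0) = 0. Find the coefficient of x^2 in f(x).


Apply Lagrange inversion: f = x * phi(f) with phi(t) = 1/(1 - t), so
[x^n] f = (1/n) [t^(n-1)] phi(t)^n = (1/n) [t^(n-1)] (1 - t)^(-n) = (1/n) C(2n - 2, n - 1) = C_{n-1}.
For n = 2: C_1 = C(2, 1) / 2 = 2/2 = 1 = 1.

1


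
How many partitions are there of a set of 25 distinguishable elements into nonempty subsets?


Bell_25 can be computed from the Bell triangle or from Dobinski's identity Bell_n = (1/e) * sum_{k>=0} k^n / k!.
Computing Bell_25 = 4638590332229999353.

4638590332229999353


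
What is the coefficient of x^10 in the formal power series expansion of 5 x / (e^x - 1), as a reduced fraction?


The exponential generating function for Bernoulli numbers is
x / (e^x - 1) = sum_{k>=0} B_k x^k / k!.
So the coefficient of x^10 in 5 x / (e^x - 1) is 5 B_10 / 10!.
Computing: B_10 = 5/66, 10! = 3628800, giving
5 * 5/66 / 3628800 = 1/9580032.

1/9580032


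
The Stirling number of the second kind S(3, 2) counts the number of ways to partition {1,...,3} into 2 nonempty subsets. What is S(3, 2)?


Using the explicit formula S(n,k) = (1/k!) sum_{j=0}^{k} (-1)^(k-j) C(k,j) j^n:
S(3, 2) = 3
Equivalently, S(n,k) is n! times the coefficient of x^n in the EGF (e^x - 1)^k / k!.

3


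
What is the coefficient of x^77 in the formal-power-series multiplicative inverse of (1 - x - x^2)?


Let the inverse be f(x) = sum_{k>=0} a_k x^k. From f(x) * (1 - x - x^2) = 1 and matching coefficients:
 x^0: a_0 = 1.
 x^1: a_1 - a_0 = 0, so a_1 = 1.
 x^k (k >= 2): a_k - a_{k-1} - a_{k-2} = 0, i.e. a_k = a_{k-1} + a_{k-2}.
This is the Fibonacci-type recurrence shifted so that a_0 = a_1 = 1.
Iterating: a_0=1, a_1=1, a_2=2, a_3=3, a_4=5, a_5=8, a_6=13, a_7=21, a_8=34, a_9=55, ...
a_77 = 8944394323791464.

8944394323791464


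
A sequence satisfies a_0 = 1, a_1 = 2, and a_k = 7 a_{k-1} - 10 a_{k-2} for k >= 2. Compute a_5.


The characteristic equation is t^2 - 7 t + 10 = 0, with roots r_1 = 5 and r_2 = 2 (so c_1 = r_1 + r_2, c_2 = -r_1 r_2 as required).
One can use the closed form a_n = A r_1^n + B r_2^n, but direct iteration is more reliable:
a_0 = 1, a_1 = 2, a_2 = 4, a_3 = 8, a_4 = 16, a_5 = 32.
So a_5 = 32.

32


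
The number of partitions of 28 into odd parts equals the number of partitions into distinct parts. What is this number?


Computing partitions of 28 into odd parts (1, 3, 5, ...):
Using the generating function prod_{k>=0} 1/(1-x^(2k+1)),
the count is 222

222


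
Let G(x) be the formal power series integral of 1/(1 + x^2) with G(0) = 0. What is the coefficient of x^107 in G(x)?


1/(1 + x^2) = sum_{j>=0} (-1)^j x^(2j). Integrating termwise with G(0) = 0:
G(x) = sum_{j>=0} (-1)^j x^(2j+1) / (2j+1) = arctan(x).
Only odd powers are nonzero. For x^107 write 107 = 2*53 + 1, giving
(-1)^53 / 107 = -1/107 = -1/107.

-1/107


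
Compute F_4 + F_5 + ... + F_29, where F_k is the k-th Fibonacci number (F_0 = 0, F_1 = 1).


Use the identity sum_{k=0}^{N} F_k = F_{N+2} - 1 (which follows from F_{k+2} - F_{k+1} = F_k). Then
sum_{k=4}^{29} F_k = (F_{31} - 1) - (F_{5} - 1) = F_{31} - F_{5}.
Computing: F_{31} = 1346269, F_{5} = 5, so
Sum = 1346269 - 5 = 1346264.

1346264


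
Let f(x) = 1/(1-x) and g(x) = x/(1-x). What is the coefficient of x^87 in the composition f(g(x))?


First simplify the composition: f(g(x)) = 1/(1 - x/(1-x)) = (1-x)/((1-x) - x) = (1-x)/(1-2x).
Now extract the coefficient. Write (1-x)/(1-2x) = 1/(1-2x) - x/(1-2x).
The coefficient of x^n in 1/(1-2x) is 2^n, and in x/(1-2x) is 2^(n-1) (for n >= 1).
So the coefficient of x^87 is 2^87 - 2^86 = 154742504910672534362390528 - 77371252455336267181195264 = 77371252455336267181195264.

77371252455336267181195264


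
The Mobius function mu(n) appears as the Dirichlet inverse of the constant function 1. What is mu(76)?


76 has a squared prime factor, so mu(76) = 0.
Factorization reveals a repeated prime.

0


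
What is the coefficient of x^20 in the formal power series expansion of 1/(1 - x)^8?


The negative binomial / multiset identity is
1/(1 - x)^r = sum_{k>=0} C(k + r - 1, r - 1) x^k.
Here r = 8 and k = 20, so the coefficient is
C(20 + 7, 7) = C(27, 7)
= 888030

888030


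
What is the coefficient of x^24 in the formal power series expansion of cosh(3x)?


The Maclaurin series is cosh(t) = sum_{m>=0} t^(2m) / (2m)!, so substituting t = 3x, only even powers of x are nonzero, with coefficient of x^(2m) equal to 3^(2m) / (2m)!.
For x^24 the coefficient is 3^24/24! = 282429536481/620448401733239439360000 = 4782969/10507348163952640000.

4782969/10507348163952640000


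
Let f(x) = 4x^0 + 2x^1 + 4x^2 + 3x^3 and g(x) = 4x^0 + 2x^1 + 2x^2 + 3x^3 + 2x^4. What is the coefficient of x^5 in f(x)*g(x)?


Cauchy product at x^5:
2*2 + 4*3 + 3*2
= 22

22


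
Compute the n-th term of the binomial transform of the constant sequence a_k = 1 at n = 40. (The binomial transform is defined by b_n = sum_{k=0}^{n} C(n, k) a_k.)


With a_k = 1 for all k, b_n = sum_{k=0}^{n} C(n, k) = 2^n by the binomial theorem.
For n = 40: 2^40 = 1099511627776.

1099511627776


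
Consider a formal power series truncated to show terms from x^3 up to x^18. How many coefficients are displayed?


From x^3 to x^18 inclusive, the count is 18 - 3 + 1 = 16.

16


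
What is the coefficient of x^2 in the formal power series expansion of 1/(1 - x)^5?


The expansion 1/(1 - x)^r = sum_{k>=0} C(k + r - 1, r - 1) x^k follows from the multiset / negative-binomial theorem (or from repeated differentiation of the geometric series).
For r = 5 and k = 2:
C(6, 4) = 720 / (24 * 2) = 15.

15


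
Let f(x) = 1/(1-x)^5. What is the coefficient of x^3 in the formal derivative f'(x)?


Differentiate: d/dx [ 1/(1-x)^r ] = r / (1-x)^(r+1).
Here r = 5, so f'(x) = 5 / (1-x)^6.
The expansion of 1/(1-x)^(r+1) has coefficient of x^n equal to C(n+r, r).
So the coefficient of x^3 in f'(x) is
5 * C(8, 5) = 5 * 56 = 280

280


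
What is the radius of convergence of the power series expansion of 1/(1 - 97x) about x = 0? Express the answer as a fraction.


Expanding 1/(1 - 97x) = sum_{k>=0} 97^k x^k, the series converges when |97x| < 1, i.e., |x| < 1/97.
So the radius of convergence is 1/97 = 1/97.

1/97


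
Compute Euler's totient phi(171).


phi(n) counts integers in [1, n] coprime to n. Using the multiplicative formula phi(n) = n * prod_{p | n} (1 - 1/p):
171 = 3^2 * 19, so
phi(171) = 171 * (1 - 1/3) * (1 - 1/19) = 108.

108


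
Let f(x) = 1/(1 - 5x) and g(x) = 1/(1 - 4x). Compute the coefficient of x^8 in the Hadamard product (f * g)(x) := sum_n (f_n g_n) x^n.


f has coefficients f_k = 5^k and g has coefficients g_k = 4^k, so the Hadamard product has coefficient (f*g)_k = 5^k * 4^k = 20^k.
For k = 8: 20^8 = 25600000000.

25600000000


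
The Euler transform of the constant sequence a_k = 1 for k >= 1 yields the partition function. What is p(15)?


The Euler transform converts the sequence a_k = 1 into the number of integer partitions.
Using the recurrence or dynamic programming:
p(15) = 176

176


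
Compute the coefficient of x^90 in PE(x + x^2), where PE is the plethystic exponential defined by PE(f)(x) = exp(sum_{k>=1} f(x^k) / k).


With f(x) = x + x^2, the exponent is sum_{k>=1} (x^k + x^(2k)) / k = -ln(1 - x) - ln(1 - x^2). Exponentiating:
PE(x + x^2) = 1 / ((1 - x)(1 - x^2)).
This is the generating function for partitions of n into parts of size 1 or 2. The number of 2's can be any j in 0..45, and the rest are 1's, so
[x^90] = floor(90/2) + 1 = 46.

46


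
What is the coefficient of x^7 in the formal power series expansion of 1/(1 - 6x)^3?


The general identity 1/(1 - c x)^r = sum_{k>=0} c^k C(k + r - 1, r - 1) x^k follows by substituting y = c x into 1/(1 - y)^r = sum_{k>=0} C(k + r - 1, r - 1) y^k.
For c = 6, r = 3, k = 7:
6^7 * C(9, 2) = 279936 * 36 = 10077696.

10077696


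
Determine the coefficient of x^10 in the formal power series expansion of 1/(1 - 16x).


The geometric series identity gives 1/(1 - c x) = sum_{k>=0} c^k x^k, so the coefficient of x^k is c^k.
Here c = 16 and k = 10.
Computing: 16^10 = 1099511627776

1099511627776


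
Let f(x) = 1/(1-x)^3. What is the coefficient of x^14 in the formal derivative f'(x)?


Differentiate: d/dx [ 1/(1-x)^r ] = r / (1-x)^(r+1).
Here r = 3, so f'(x) = 3 / (1-x)^4.
The expansion of 1/(1-x)^(r+1) has coefficient of x^n equal to C(n+r, r).
So the coefficient of x^14 in f'(x) is
3 * C(17, 3) = 3 * 680 = 2040

2040


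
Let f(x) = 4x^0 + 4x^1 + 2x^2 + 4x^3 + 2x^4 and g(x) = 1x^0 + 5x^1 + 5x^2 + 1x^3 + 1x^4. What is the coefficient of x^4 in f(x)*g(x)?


Cauchy product at x^4:
4*1 + 4*1 + 2*5 + 4*5 + 2*1
= 40

40


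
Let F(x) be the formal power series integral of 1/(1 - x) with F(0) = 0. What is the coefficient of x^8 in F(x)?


1/(1 - x) = sum_{k>=0} x^k. Integrating termwise and using F(0) = 0 gives
F(x) = sum_{k>=0} x^(k+1) / (k+1) = sum_{m>=1} x^m / m = -ln(1 - x).
So the coefficient of x^8 is 1/8 = 1/8.

1/8


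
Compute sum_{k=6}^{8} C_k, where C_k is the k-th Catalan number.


C_6 through C_8: 132, 429, 1430
Sum = 132 + 429 + 1430
= 1991

1991


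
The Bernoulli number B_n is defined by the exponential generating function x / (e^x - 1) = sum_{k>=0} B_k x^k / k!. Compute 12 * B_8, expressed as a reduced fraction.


Bernoulli numbers can also be computed recursively via B_0 = 1 and sum_{j=0}^{m} C(m+1, j) B_j = 0 for m >= 1. Odd-index Bernoulli numbers vanish for k >= 3.
Computing B_8 = -1/30, so 12 * B_8 = 12 * -1/30 = -2/5.

-2/5


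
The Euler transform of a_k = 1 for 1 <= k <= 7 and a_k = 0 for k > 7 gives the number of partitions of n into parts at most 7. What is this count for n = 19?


Partitions of 19 into parts at most 7:
Using generating function (1-x)^(-1)(1-x^2)^(-1)...(1-x^7)^(-1),
the coefficient of x^19 = 300

300


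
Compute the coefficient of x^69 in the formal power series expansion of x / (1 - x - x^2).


Let f(x) = sum_{k>=0} a_k x^k. Multiplying f(x) * (1 - x - x^2) = x and matching coefficients gives a_0 = 0, a_1 = 1, and a_k = a_{k-1} + a_{k-2} for k >= 2. These are the Fibonacci numbers F_k.
Iterating from F_0 = 0, F_1 = 1:
F_0=0, F_1=1, F_2=1, F_3=2, F_4=3, F_5=5, F_6=8, F_7=13, F_8=21, F_9=34, ...
F_69 = 117669030460994.

117669030460994


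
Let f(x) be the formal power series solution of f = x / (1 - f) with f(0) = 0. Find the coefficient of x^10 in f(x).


Apply Lagrange inversion: f = x * phi(f) with phi(t) = 1/(1 - t), so
[x^n] f = (1/n) [t^(n-1)] phi(t)^n = (1/n) [t^(n-1)] (1 - t)^(-n) = (1/n) C(2n - 2, n - 1) = C_{n-1}.
For n = 10: C_9 = C(18, 9) / 10 = 48620/10 = 4862 = 4862.

4862


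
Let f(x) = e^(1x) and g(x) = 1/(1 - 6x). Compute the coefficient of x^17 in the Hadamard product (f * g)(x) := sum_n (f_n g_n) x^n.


Expanding: f_k = 1^k/k! (from e^(1x)) and g_k = 6^k (from 1/(1 - 6x)). So the Hadamard coefficient (f * g)_k = 1^k 6^k / k! = (6)^k / k!.
For k = 17: 6^17/17! = 16926659444736/355687428096000 = 708588/14889875.

708588/14889875


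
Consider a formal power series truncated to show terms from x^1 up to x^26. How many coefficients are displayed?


From x^1 to x^26 inclusive, the count is 26 - 1 + 1 = 26.

26


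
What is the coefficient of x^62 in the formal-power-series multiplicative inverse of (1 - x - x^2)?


Let the inverse be f(x) = sum_{k>=0} a_k x^k. From f(x) * (1 - x - x^2) = 1 and matching coefficients:
 x^0: a_0 = 1.
 x^1: a_1 - a_0 = 0, so a_1 = 1.
 x^k (k >= 2): a_k - a_{k-1} - a_{k-2} = 0, i.e. a_k = a_{k-1} + a_{k-2}.
This is the Fibonacci-type recurrence shifted so that a_0 = a_1 = 1.
Iterating: a_0=1, a_1=1, a_2=2, a_3=3, a_4=5, a_5=8, a_6=13, a_7=21, a_8=34, a_9=55, ...
a_62 = 6557470319842.

6557470319842


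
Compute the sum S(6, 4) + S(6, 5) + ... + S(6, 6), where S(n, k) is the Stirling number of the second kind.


By definition, S(n, k) counts partitions of an n-set into exactly k nonempty blocks.
Computing row n = 6 for k = 4..6:
S(6, k): 65, 15, 1
Sum = 81.

81


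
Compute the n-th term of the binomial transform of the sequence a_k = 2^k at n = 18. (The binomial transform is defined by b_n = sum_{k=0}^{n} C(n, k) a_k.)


With a_k = 2^k, b_n = sum_{k=0}^{n} C(n, k) 2^k = (1 + 2)^n by the binomial theorem.
For n = 18: (1 + 2)^18 = 3^18 = 387420489.

387420489


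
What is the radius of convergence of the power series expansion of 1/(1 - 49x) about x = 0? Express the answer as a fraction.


Expanding 1/(1 - 49x) = sum_{k>=0} 49^k x^k, the series converges when |49x| < 1, i.e., |x| < 1/49.
So the radius of convergence is 1/49 = 1/49.

1/49


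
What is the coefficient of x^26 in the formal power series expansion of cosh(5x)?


The Maclaurin series is cosh(t) = sum_{m>=0} t^(2m) / (2m)!, so substituting t = 5x, only even powers of x are nonzero, with coefficient of x^(2m) equal to 5^(2m) / (2m)!.
For x^26 the coefficient is 5^26/26! = 1490116119384765625/403291461126605635584000000 = 95367431640625/25810653512102760677376.

95367431640625/25810653512102760677376


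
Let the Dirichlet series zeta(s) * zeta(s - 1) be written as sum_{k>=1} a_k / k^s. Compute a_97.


Convolution gives a_k = sum_{d | k} d * 1 = sum_{d | k} d = sigma(k), the sum of positive divisors of k.
For k = 97, the divisors are 1, 97, so
sigma(97) = 1 + 97 = 98.

98


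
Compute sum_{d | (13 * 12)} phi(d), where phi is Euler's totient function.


First, 13 * 12 = 156. One classical identity is sum_{d | n} phi(d) = n (each k in [1, n] has a unique gcd with n, and among the k's with gcd(k, n) = n/d there are phi(d) of them). So the sum equals 156. We also verify directly:
Divisors of 156: 1, 2, 3, 4, 6, 12, 13, 26, 39, 52, 78, 156.
phi values: 1, 1, 2, 2, 2, 4, 12, 12, 24, 24, 24, 48.
Sum = 156.

156


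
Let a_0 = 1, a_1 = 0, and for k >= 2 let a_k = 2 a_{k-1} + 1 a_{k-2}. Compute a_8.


Iterating the recurrence forward:
a_0 = 1
a_1 = 0
a_2 = 2*0 + 1*1 = 1
a_3 = 2*1 + 1*0 = 2
a_4 = 2*2 + 1*1 = 5
a_5 = 2*5 + 1*2 = 12
a_6 = 2*12 + 1*5 = 29
a_7 = 2*29 + 1*12 = 70
a_8 = 2*70 + 1*29 = 169
So a_8 = 169.

169


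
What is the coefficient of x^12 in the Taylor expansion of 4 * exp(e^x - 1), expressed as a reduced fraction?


exp(e^x - 1) = sum_{k>=0} Bell_k x^k / k!, where Bell_k is the k-th Bell number.
So the coefficient of x^12 is 4 * Bell_12 / 12!.
Computing: Bell_12 = 4213597 and 12! = 479001600, giving
4 * 4213597/479001600 = 4213597/119750400.

4213597/119750400


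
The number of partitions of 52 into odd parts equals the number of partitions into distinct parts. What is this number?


Computing partitions of 52 into odd parts (1, 3, 5, ...):
Using the generating function prod_{k>=0} 1/(1-x^(2k+1)),
the count is 4582

4582


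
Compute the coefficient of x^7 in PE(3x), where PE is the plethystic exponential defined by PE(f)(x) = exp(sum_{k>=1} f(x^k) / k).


With f(x) = 3x, the exponent is sum_{k>=1} 3 x^k / k = 3 * (-ln(1 - x)). Exponentiating:
PE(3x) = exp(-3 ln(1 - x)) = 1/(1 - x)^3.
By the negative binomial expansion, [x^n] 1/(1 - x)^3 = C(n + 2, 2).
For n = 7: C(9, 2) = 36.

36


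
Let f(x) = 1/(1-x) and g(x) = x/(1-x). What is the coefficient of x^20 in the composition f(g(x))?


First simplify the composition: f(g(x)) = 1/(1 - x/(1-x)) = (1-x)/((1-x) - x) = (1-x)/(1-2x).
Now extract the coefficient. Write (1-x)/(1-2x) = 1/(1-2x) - x/(1-2x).
The coefficient of x^n in 1/(1-2x) is 2^n, and in x/(1-2x) is 2^(n-1) (for n >= 1).
So the coefficient of x^20 is 2^20 - 2^19 = 1048576 - 524288 = 524288.

524288


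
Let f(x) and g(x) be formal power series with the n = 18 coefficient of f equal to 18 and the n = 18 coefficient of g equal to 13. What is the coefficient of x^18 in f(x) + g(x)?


Addition of formal power series is termwise.
The coefficient of x^18 in f + g = 18 + 13
= 31

31


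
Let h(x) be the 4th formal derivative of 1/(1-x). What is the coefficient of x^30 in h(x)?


Differentiating 4 times: d^4/dx^4 [1/(1-x)] = 4!/(1-x)^5.
The expansion 1/(1-x)^5 = sum_{k>=0} C(k+4, 4) x^k, so the coefficient of x^n in 4!/(1-x)^5 is 4! * C(n+4, 4).
For n = 30: 24 * C(34, 4) = 24 * 46376 = 1113024

1113024


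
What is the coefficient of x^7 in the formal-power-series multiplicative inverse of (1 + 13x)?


The inverse is 1/(1 + 13x). Apply the geometric identity 1/(1 - y) = sum_{k>=0} y^k with y = -13x:
1/(1 + 13x) = sum_{k>=0} (-13)^k x^k.
So the coefficient of x^7 is (-13)^7 = -62748517.

-62748517


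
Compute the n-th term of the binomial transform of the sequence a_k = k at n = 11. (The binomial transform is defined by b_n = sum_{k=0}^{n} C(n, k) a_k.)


With a_k = k, b_n = sum_{k=0}^{n} C(n, k) k. Using k * C(n, k) = n * C(n-1, k-1) gives b_n = n * sum_{k>=1} C(n-1, k-1) = n * 2^(n-1).
For n = 11: 11 * 2^10 = 11 * 1024 = 11264.

11264


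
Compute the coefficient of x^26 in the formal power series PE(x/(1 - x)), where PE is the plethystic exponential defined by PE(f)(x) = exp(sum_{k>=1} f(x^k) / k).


For f(x) = x/(1 - x) we have
sum_{k>=1} f(x^k) / k = sum_{k>=1} (1/k) * x^k / (1 - x^k) = sum_{k, m >= 1} x^(k m) / k,
which after exponentiating simplifies to
PE(x/(1 - x)) = prod_{k>=1} 1 / (1 - x^k).
This is the generating function for the partition function p(n), so the coefficient of x^26 is p(26).
Computing p(26) by dynamic programming over parts 1, 2, ..., 26: p(26) = 2436.

2436


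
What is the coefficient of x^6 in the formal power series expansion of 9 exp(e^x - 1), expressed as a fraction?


exp(e^x - 1) is the exponential generating function for the Bell numbers Bell_k: exp(e^x - 1) = sum_{k>=0} Bell_k x^k / k!.
So the coefficient of x^6 in 9 exp(e^x - 1) is 9 Bell_6 / 6!.
Computing: Bell_6 = 203 and 6! = 720, giving
9 * 203/720 = 203/80.

203/80


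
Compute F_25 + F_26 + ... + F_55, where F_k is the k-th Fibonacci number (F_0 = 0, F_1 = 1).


Use the identity sum_{k=0}^{N} F_k = F_{N+2} - 1 (which follows from F_{k+2} - F_{k+1} = F_k). Then
sum_{k=25}^{55} F_k = (F_{57} - 1) - (F_{26} - 1) = F_{57} - F_{26}.
Computing: F_{57} = 365435296162, F_{26} = 121393, so
Sum = 365435296162 - 121393 = 365435174769.

365435174769


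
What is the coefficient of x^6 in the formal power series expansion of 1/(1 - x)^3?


The expansion 1/(1 - x)^r = sum_{k>=0} C(k + r - 1, r - 1) x^k follows from the multiset / negative-binomial theorem (or from repeated differentiation of the geometric series).
For r = 3 and k = 6:
C(8, 2) = 40320 / (2 * 720) = 28.

28


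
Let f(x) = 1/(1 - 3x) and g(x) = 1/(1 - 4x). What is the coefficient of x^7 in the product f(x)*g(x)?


The coefficient of x^n in f*g is the Cauchy product: sum_{k=0}^{n} a^k * b^(n-k).
With a=3, b=4, n=7:
sum_{k=0}^{7} 3^k * 4^(7-k)
= 58975

58975


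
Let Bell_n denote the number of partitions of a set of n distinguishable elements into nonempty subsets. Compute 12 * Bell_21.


Bell_21 can be computed from the Bell triangle or from Dobinski's identity Bell_n = (1/e) * sum_{k>=0} k^n / k!.
Computing Bell_21 = 474869816156751.
Then 12 * 474869816156751 = 5698437793881012.

5698437793881012


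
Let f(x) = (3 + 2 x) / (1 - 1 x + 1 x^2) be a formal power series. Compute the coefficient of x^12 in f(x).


Write f(x) = sum_{k>=0} a_k x^k. Multiplying both sides by 1 - 1 x + 1 x^2 gives
(1 - 1 x + 1 x^2) sum_{k>=0} a_k x^k = 3 + 2 x.
Matching coefficients:
 x^0: a_0 = 3
 x^1: a_1 - 1 a_0 = 2  =>  a_1 = 1*3 + 2 = 5
 x^k (k >= 2): a_k = 1 a_{k-1} - 1 a_{k-2}.
Iterating: a_2 = 2, a_3 = -3, a_4 = -5, a_5 = -2, a_6 = 3, a_7 = 5, a_8 = 2, a_9 = -3, a_10 = -5, a_11 = -2, a_12 = 3.
So the coefficient of x^12 is 3.

3


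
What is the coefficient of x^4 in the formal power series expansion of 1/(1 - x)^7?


The negative binomial / multiset identity is
1/(1 - x)^r = sum_{k>=0} C(k + r - 1, r - 1) x^k.
Here r = 7 and k = 4, so the coefficient is
C(4 + 6, 6) = C(10, 6)
= 210

210


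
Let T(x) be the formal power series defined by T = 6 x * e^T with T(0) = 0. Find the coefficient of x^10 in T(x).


Apply the Lagrange inversion formula: if T = 6 x * phi(T) with phi(t) = e^t, then
[x^n] T = 6^n * (1/n) [t^(n-1)] phi(t)^n = 6^n * (1/n) [t^(n-1)] e^(n t) = 6^n * (1/n) * n^(n-1) / (n-1)! = 6^n * n^(n-1) / n!.
When c = 1 this is the Cayley count of rooted labeled trees on n vertices, divided by n!.
For n = 10: 6^10 * 10^9 / 10! = 60466176 * 1000000000/3628800 = 116640000000/7.

116640000000/7


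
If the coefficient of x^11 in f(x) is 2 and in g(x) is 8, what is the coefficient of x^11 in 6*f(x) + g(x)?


Scalar multiplication scales coefficients: 6 * 2 = 12.
Then add the g coefficient: 12 + 8
= 20

20


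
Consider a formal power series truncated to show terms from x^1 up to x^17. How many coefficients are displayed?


From x^1 to x^17 inclusive, the count is 17 - 1 + 1 = 17.

17


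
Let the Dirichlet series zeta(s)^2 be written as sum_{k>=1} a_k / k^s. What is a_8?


The Dirichlet convolution of the constant function 1 with itself gives (1 * 1)(k) = sum_{d | k} 1 = d(k), the number of positive divisors of k.
Since zeta(s) = sum_{k>=1} 1/k^s, we have zeta(s)^2 = sum_{k>=1} d(k)/k^s, so a_k = d(k).
For k = 8: the divisors are 1, 2, 4, 8.
Count = 4.

4


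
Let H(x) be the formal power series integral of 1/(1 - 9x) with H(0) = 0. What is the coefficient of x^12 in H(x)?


1/(1 - 9x) = sum_{k>=0} 9^k x^k. Integrating termwise with H(0) = 0:
H(x) = sum_{k>=0} 9^k x^(k+1) / (k+1) = sum_{m>=1} 9^(m-1) x^m / m.
For m = 12: 9^11/12 = 31381059609/12 = 10460353203/4.

10460353203/4


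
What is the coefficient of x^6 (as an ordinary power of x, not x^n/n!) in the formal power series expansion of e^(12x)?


The exponential series is e^y = sum_{k>=0} y^k / k!. Substituting y = 12x gives
e^(12x) = sum_{k>=0} 12^k x^k / k!.
So the coefficient of x^n is a^n/n! with a = 12, n = 6:
12^6 / 6! = 2985984/720 = 20736/5

20736/5


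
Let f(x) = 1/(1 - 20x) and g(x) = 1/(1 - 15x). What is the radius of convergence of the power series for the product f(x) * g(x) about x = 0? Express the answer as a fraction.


The radius of 1/(1 - 20x) is 1/20 (nearest singularity at x = 1/20), and the radius of 1/(1 - 15x) is 1/15.
The product f(x)*g(x) = 1/((1 - 20x)(1 - 15x)) has singularities at both 1/20 and 1/15, so its radius of convergence is the distance to the nearest one:
min(1/20, 1/15) = 1/20.

1/20


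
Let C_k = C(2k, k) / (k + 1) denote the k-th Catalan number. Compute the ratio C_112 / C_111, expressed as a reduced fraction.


Using C_k = (2k)! / (k! (k+1)!), the ratio C_{k+1}/C_k simplifies to
C_{k+1}/C_k = [(2k+2)! / ((k+1)! (k+2)!)] * [k! (k+1)! / (2k)!]
 = (2k+2)(2k+1) / ((k+1)(k+2)) = 2(2k+1) / (k+2).
For k = 111: 2(2*111 + 1) / (111 + 2) = 446/113 = 446/113.

446/113


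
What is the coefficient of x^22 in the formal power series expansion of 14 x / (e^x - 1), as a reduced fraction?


The exponential generating function for Bernoulli numbers is
x / (e^x - 1) = sum_{k>=0} B_k x^k / k!.
So the coefficient of x^22 in 14 x / (e^x - 1) is 14 B_22 / 22!.
Computing: B_22 = 854513/138, 22! = 1124000727777607680000, giving
14 * 854513/138 / 1124000727777607680000 = 77683/1007221431385128960000.

77683/1007221431385128960000


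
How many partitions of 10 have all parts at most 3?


Using the generating function (1-x)^(-1)(1-x^2)^(-1)(1-x^3)^(-1),
the coefficient of x^10 counts these restricted partitions.
Result = 14

14


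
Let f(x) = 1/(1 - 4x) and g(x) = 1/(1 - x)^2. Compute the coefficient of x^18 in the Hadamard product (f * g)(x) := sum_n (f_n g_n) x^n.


f has coefficients f_k = 4^k. For g = 1/(1 - x)^2 the coefficient is g_k = C(k + 1, 1) = k + 1. The Hadamard coefficient is (f * g)_k = 4^k * (k + 1).
For k = 18: 4^18 * 19 = 68719476736 * 19 = 1305670057984.

1305670057984


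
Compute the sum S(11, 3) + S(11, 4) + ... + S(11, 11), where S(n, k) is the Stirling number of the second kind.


By definition, S(n, k) counts partitions of an n-set into exactly k nonempty blocks.
Computing row n = 11 for k = 3..11:
S(11, k): 28501, 145750, 246730, 179487, 63987, 11880, 1155, 55, 1
Sum = 677546.

677546


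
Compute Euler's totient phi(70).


phi(n) counts integers in [1, n] coprime to n. Using the multiplicative formula phi(n) = n * prod_{p | n} (1 - 1/p):
70 = 2 * 5 * 7, so
phi(70) = 70 * (1 - 1/2) * (1 - 1/5) * (1 - 1/7) = 24.

24


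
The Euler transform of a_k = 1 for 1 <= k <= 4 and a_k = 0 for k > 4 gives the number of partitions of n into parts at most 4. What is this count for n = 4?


Partitions of 4 into parts at most 4:
Using generating function (1-x)^(-1)(1-x^2)^(-1)...(1-x^4)^(-1),
the coefficient of x^4 = 5

5


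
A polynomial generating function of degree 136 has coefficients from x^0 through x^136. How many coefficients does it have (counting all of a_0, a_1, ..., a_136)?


A polynomial of degree 136 takes the form a_0 + a_1 x + ... + a_136 x^136.
The number of coefficients is 136 + 1 = 137.

137


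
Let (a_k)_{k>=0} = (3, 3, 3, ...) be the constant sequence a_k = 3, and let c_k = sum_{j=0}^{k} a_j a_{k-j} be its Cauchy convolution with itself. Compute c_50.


Since a_j = 3 for all j >= 0, the convolution sum becomes
c_k = sum_{j=0}^{k} 3 * 3 = 9 * (k + 1).
Equivalently, the generating function of (a_k) is 3/(1 - x) and its square is 9/(1 - x)^2 = sum_{k>=0} 9(k + 1) x^k.
For k = 50: 9 * 51 = 459.

459


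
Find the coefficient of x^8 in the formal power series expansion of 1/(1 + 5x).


Write 1/(1 + c x) = 1/(1 - (-c) x) and apply the geometric-series identity
1/(1 - y) = sum_{k>=0} y^k to get 1/(1 + c x) = sum_{k>=0} (-c)^k x^k.
So the coefficient of x^k is (-c)^k = (-1)^k * c^k.
Here c = 5 and k = 8:
(-5)^8 = 1 * 390625 = 390625

390625


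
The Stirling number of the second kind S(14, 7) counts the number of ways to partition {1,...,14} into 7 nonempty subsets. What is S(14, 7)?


Using the explicit formula S(n,k) = (1/k!) sum_{j=0}^{k} (-1)^(k-j) C(k,j) j^n:
S(14, 7) = 49329280
Equivalently, S(n,k) is n! times the coefficient of x^n in the EGF (e^x - 1)^k / k!.

49329280


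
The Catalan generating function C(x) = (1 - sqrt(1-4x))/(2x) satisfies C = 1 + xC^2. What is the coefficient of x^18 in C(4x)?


Substituting x -> 4x scales the n-th coefficient by 4^n, so [x^18] C(4x) = 4^18 * C_18.
C_18 = C(2*18, 18)/(19) = 9075135300/19 = 477638700.
So 4^18 * 477638700 = 68719476736 * 477638700 = 32823081532863283200.

32823081532863283200
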